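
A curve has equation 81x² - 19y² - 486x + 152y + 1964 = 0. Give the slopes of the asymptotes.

81(x² - 6x) -19(y² - 8y) = -1964
Complete the square in x and y: 81(x - 3)² -19(y - 4)² = -1964 + 729 - 304 = -1539
Dividing both sides by -1539: (y - 4)²/81 - (x - 3)²/19 = 1
Hyperbola, center (3, 4), transverse axis vertical; a² = 81, b² = 19.
For a vertical hyperbola the asymptotes have slope ±a/b.
Here that is ±9/√19 = ±9√19/19.

9√19/19 and -9√19/19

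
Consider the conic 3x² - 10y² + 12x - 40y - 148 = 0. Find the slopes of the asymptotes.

√30/10 and -√30/10

Group: 3(x² + 4x) -10(y² + 4y) = 148
Completing the square gives 3(x + 2)² -10(y + 2)² = 148 + 12 - 40 = 120.
Dividing both sides by 120: (x + 2)²/40 - (y + 2)²/12 = 1
Hyperbola, center (-2, -2), transverse axis horizontal; a² = 40, b² = 12.
For a horizontal hyperbola the asymptotes have slope ±b/a.
Here that is ±2√3/2√10 = ±√30/10.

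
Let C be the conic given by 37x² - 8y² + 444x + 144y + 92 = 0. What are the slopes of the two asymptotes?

Group the x- and y-terms: 37(x² + 12x) -8(y² - 18y) = -92
37(x + 6)² -8(y - 9)² = -92 + 1332 - 648 = 592
Divide by 592: (x + 6)²/16 - (y - 9)²/74 = 1
Hyperbola, center (-6, 9), transverse axis horizontal; a² = 16, b² = 74.
For a horizontal hyperbola the asymptotes have slope ±b/a.
Here that is ±√74/4.

√74/4 and -√74/4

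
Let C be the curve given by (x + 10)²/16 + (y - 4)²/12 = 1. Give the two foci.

Center (-10, 4). The larger denominator 16 sits under the x-term, so the major axis is horizontal; a² = 16, b² = 12.
c² = a² - b² = 16 - 12 = 4, so c = 2.
Foci lie on the horizontal axis through the center: (h ± c, k).

(-12, 4) and (-8, 4)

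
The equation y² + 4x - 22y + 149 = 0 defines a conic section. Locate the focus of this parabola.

Only y is squared. Complete the square in y: (y - 11)² = -4(x + 7).
Vertex (-7, 11); 4p = -4 so p = -1. Opens left.
Focus is p units from the vertex along the axis: (h + p, k).

(-8, 11)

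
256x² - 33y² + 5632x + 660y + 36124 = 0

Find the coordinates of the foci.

(-11, -7) and (-11, 27)

Rearranging, 256(x² + 22x) -33(y² - 20y) = -36124.
Completing the square gives 256(x + 11)² -33(y - 10)² = -36124 + 30976 - 3300 = -8448.
Dividing both sides by -8448: (y - 10)²/256 - (x + 11)²/33 = 1
Hyperbola, center (-11, 10), transverse axis vertical; a² = 256, b² = 33.
c² = a² + b² = 256 + 33 = 289, so c = 17.
Foci lie on the vertical axis through the center: (h, k ± c).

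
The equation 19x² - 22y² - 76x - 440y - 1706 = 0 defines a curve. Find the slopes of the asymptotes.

19(x² - 4x) -22(y² + 20y) = 1706
19(x - 2)² -22(y + 10)² = 1706 + 76 - 2200 = -418
Divide by -418: (y + 10)²/19 - (x - 2)²/22 = 1
Hyperbola, center (2, -10), transverse axis vertical; a² = 19, b² = 22.
For a vertical hyperbola the asymptotes have slope ±a/b.
Here that is ±√19/√22 = ±√418/22.

√418/22 and -√418/22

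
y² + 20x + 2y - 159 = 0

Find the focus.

(3, -1)

Only y is squared. Complete the square in y: (y + 1)² = -20(x - 8).
Vertex (8, -1); 4p = -20 so p = -5. Opens left.
Focus is p units from the vertex along the axis: (h + p, k).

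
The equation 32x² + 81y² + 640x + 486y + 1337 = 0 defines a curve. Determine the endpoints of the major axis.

(-19, -3) and (-1, -3)

Group: 32(x² + 20x) + 81(y² + 6y) = -1337
Completing the square gives 32(x + 10)² + 81(y + 3)² = -1337 + 3200 + 729 = 2592.
Divide by 2592: (x + 10)²/81 + (y + 3)²/32 = 1
Ellipse, center (-10, -3), major axis horizontal; a² = 81, b² = 32.
a = 9. Vertices at (h ± a, k).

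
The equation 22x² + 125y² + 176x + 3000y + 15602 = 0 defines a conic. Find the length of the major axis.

10√5

Group the x- and y-terms: 22(x² + 8x) + 125(y² + 24y) = -15602
Complete the square: 22(x + 4)² + 125(y + 12)² = -15602 + 352 + 18000 = 2750
Divide by 2750: (x + 4)²/125 + (y + 12)²/22 = 1
Ellipse, center (-4, -12), major axis horizontal; a² = 125, b² = 22.
a² = 125 so a = 5√5; the major axis has length 2a = 10√5.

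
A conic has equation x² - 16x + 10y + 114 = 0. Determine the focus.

(8, -15/2)

Only x is squared. Complete the square in x: (x - 8)² = -10(y + 5).
Vertex (8, -5); 4p = -10 so p = -5/2. Opens down.
Focus is p units from the vertex along the axis: (h, k + p).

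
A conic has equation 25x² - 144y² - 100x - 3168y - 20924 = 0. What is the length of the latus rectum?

25(x² - 4x) -144(y² + 22y) = 20924
Complete the square: 25(x - 2)² -144(y + 11)² = 20924 + 100 - 17424 = 3600
Dividing both sides by 3600: (x - 2)²/144 - (y + 11)²/25 = 1
Hyperbola, center (2, -11), transverse axis horizontal; a² = 144, b² = 25.
Latus rectum length = 2b²/a = 2·25/12 = 25/6.

25/6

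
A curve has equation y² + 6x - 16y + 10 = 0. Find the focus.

(15/2, 8)

Only y is squared. Complete the square in y: (y - 8)² = -6(x - 9).
Vertex (9, 8); 4p = -6 so p = -3/2. Opens left.
Focus is p units from the vertex along the axis: (h + p, k).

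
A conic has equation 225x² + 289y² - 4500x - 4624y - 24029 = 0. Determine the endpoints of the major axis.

Group: 225(x² - 20x) + 289(y² - 16y) = 24029
Complete the square: 225(x - 10)² + 289(y - 8)² = 24029 + 22500 + 18496 = 65025
Divide through by 65025 to get (x - 10)²/289 + (y - 8)²/225 = 1.
Ellipse, center (10, 8), major axis horizontal; a² = 289, b² = 225.
a = 17. Vertices at (h ± a, k).

(-7, 8) and (27, 8)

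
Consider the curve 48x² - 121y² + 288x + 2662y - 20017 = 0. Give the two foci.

Collect terms: 48(x² + 6x) -121(y² - 22y) = 20017
Complete the square in x and y: 48(x + 3)² -121(y - 11)² = 20017 + 432 - 14641 = 5808
Dividing both sides by 5808: (x + 3)²/121 - (y - 11)²/48 = 1
Hyperbola, center (-3, 11), transverse axis horizontal; a² = 121, b² = 48.
c² = a² + b² = 121 + 48 = 169, so c = 13.
Foci lie on the horizontal axis through the center: (h ± c, k).

(-16, 11) and (10, 11)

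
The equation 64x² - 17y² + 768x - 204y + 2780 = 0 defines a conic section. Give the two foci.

Group: 64(x² + 12x) -17(y² + 12y) = -2780
Completing the square gives 64(x + 6)² -17(y + 6)² = -2780 + 2304 - 612 = -1088.
Divide by -1088: (y + 6)²/64 - (x + 6)²/17 = 1
Hyperbola, center (-6, -6), transverse axis vertical; a² = 64, b² = 17.
c² = a² + b² = 64 + 17 = 81, so c = 9.
Foci lie on the vertical axis through the center: (h, k ± c).

(-6, -15) and (-6, 3)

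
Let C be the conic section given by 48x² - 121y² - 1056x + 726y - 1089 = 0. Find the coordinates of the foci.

Group: 48(x² - 22x) -121(y² - 6y) = 1089
Complete the square in x and y: 48(x - 11)² -121(y - 3)² = 1089 + 5808 - 1089 = 5808
Dividing both sides by 5808: (x - 11)²/121 - (y - 3)²/48 = 1
Hyperbola, center (11, 3), transverse axis horizontal; a² = 121, b² = 48.
c² = a² + b² = 121 + 48 = 169, so c = 13.
Foci lie on the horizontal axis through the center: (h ± c, k).

(-2, 3) and (24, 3)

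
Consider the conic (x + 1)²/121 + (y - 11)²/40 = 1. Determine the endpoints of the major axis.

(-12, 11) and (10, 11)

Center (-1, 11). The larger denominator 121 sits under the x-term, so the major axis is horizontal; a² = 121, b² = 40.
a = 11. Vertices at (h ± a, k).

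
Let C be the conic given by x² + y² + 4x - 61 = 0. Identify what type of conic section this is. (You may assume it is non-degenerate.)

circle

No xy term. Coefficients of x² and y² are A = 1, C = 1.
A = C (same sign) ⇒ circle.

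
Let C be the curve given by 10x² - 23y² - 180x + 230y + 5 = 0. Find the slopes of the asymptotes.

Group the x- and y-terms: 10(x² - 18x) -23(y² - 10y) = -5
Completing the square gives 10(x - 9)² -23(y - 5)² = -5 + 810 - 575 = 230.
Divide by 230: (x - 9)²/23 - (y - 5)²/10 = 1
Hyperbola, center (9, 5), transverse axis horizontal; a² = 23, b² = 10.
For a horizontal hyperbola the asymptotes have slope ±b/a.
Here that is ±√10/√23 = ±√230/23.

√230/23 and -√230/23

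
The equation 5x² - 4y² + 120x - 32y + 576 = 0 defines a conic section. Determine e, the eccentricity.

e = 3/2

Group: 5(x² + 24x) -4(y² + 8y) = -576
Completing the square gives 5(x + 12)² -4(y + 4)² = -576 + 720 - 64 = 80.
Divide through by 80 to get (x + 12)²/16 - (y + 4)²/20 = 1.
Hyperbola, center (-12, -4), transverse axis horizontal; a² = 16, b² = 20.
c² = a² + b² = 36, so c = 6.
e = c/a = 6/4 = 3/2.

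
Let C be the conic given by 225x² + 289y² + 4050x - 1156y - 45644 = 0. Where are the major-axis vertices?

(-26, 2) and (8, 2)

225(x² + 18x) + 289(y² - 4y) = 45644
Complete the square: 225(x + 9)² + 289(y - 2)² = 45644 + 18225 + 1156 = 65025
Divide through by 65025 to get (x + 9)²/289 + (y - 2)²/225 = 1.
Ellipse, center (-9, 2), major axis horizontal; a² = 289, b² = 225.
a = 17. Vertices at (h ± a, k).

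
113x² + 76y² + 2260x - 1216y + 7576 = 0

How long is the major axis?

2√113

Rearranging, 113(x² + 20x) + 76(y² - 16y) = -7576.
113(x + 10)² + 76(y - 8)² = -7576 + 11300 + 4864 = 8588
Divide by 8588: (x + 10)²/76 + (y - 8)²/113 = 1
Ellipse, center (-10, 8), major axis vertical; a² = 113, b² = 76.
a² = 113 so a = √113; the major axis has length 2a = 2√113.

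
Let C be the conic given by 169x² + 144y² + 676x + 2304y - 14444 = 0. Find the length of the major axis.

26

169(x² + 4x) + 144(y² + 16y) = 14444
Complete the square: 169(x + 2)² + 144(y + 8)² = 14444 + 676 + 9216 = 24336
Divide through by 24336 to get (x + 2)²/144 + (y + 8)²/169 = 1.
Ellipse, center (-2, -8), major axis vertical; a² = 169, b² = 144.
a² = 169 so a = 13; the major axis has length 2a = 26.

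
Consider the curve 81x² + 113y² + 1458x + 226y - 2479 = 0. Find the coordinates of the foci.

Group the x- and y-terms: 81(x² + 18x) + 113(y² + 2y) = 2479
Completing the square gives 81(x + 9)² + 113(y + 1)² = 2479 + 6561 + 113 = 9153.
Divide by 9153: (x + 9)²/113 + (y + 1)²/81 = 1
Ellipse, center (-9, -1), major axis horizontal; a² = 113, b² = 81.
c² = a² - b² = 113 - 81 = 32, so c = 4√2.
Foci lie on the horizontal axis through the center: (h ± c, k).

(-9 - 4√2, -1) and (-9 + 4√2, -1)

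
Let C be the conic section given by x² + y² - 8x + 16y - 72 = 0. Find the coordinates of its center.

Group: (x² - 8x) + (y² + 16y) = 72
Complete the square in x and y: (x - 4)² + (y + 8)² = 72 + 16 + 64 = 152
So (x - 4)² + (y + 8)² = 152.
Circle centered at (4, -8) with r² = 152.

(4, -8)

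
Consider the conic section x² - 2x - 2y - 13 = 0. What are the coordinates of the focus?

Only x is squared. Complete the square in x: (x - 1)² = 2(y + 7).
Vertex (1, -7); 4p = 2 so p = 1/2. Opens up.
Focus is p units from the vertex along the axis: (h, k + p).

(1, -13/2)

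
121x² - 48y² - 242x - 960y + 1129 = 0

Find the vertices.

(1, -21) and (1, 1)

Group the x- and y-terms: 121(x² - 2x) -48(y² + 20y) = -1129
Complete the square: 121(x - 1)² -48(y + 10)² = -1129 + 121 - 4800 = -5808
Divide by -5808: (y + 10)²/121 - (x - 1)²/48 = 1
Hyperbola, center (1, -10), transverse axis vertical; a² = 121, b² = 48.
a = 11. Vertices at (h, k ± a).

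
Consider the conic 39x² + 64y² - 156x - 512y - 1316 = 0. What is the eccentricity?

Group: 39(x² - 4x) + 64(y² - 8y) = 1316
Complete the square in x and y: 39(x - 2)² + 64(y - 4)² = 1316 + 156 + 1024 = 2496
Dividing both sides by 2496: (x - 2)²/64 + (y - 4)²/39 = 1
Ellipse, center (2, 4), major axis horizontal; a² = 64, b² = 39.
c² = a² - b² = 25, so c = 5.
e = c/a = 5/8.

e = 5/8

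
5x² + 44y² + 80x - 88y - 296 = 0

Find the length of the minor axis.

2√15

Collect terms: 5(x² + 16x) + 44(y² - 2y) = 296
Complete the square: 5(x + 8)² + 44(y - 1)² = 296 + 320 + 44 = 660
Divide through by 660 to get (x + 8)²/132 + (y - 1)²/15 = 1.
Ellipse, center (-8, 1), major axis horizontal; a² = 132, b² = 15.
b² = 15 so b = √15; the minor axis has length 2b = 2√15.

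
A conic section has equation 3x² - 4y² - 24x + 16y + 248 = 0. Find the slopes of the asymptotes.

√3/2 and -√3/2

Group: 3(x² - 8x) -4(y² - 4y) = -248
Complete the square: 3(x - 4)² -4(y - 2)² = -248 + 48 - 16 = -216
Divide by -216: (y - 2)²/54 - (x - 4)²/72 = 1
Hyperbola, center (4, 2), transverse axis vertical; a² = 54, b² = 72.
For a vertical hyperbola the asymptotes have slope ±a/b.
Here that is ±3√6/6√2 = ±√3/2.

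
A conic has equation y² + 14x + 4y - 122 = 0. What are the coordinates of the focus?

Only y is squared. Complete the square in y: (y + 2)² = -14(x - 9).
Vertex (9, -2); 4p = -14 so p = -7/2. Opens left.
Focus is p units from the vertex along the axis: (h + p, k).

(11/2, -2)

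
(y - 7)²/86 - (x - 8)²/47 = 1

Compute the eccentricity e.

Center (8, 7). The positive term is the y-term, so the transverse axis is vertical; a² = 86, b² = 47.
c² = a² + b² = 133, so c = √133.
e = c/a = √133/√86 = √11438/86.

e = √11438/86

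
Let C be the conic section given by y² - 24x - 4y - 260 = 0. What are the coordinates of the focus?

(-5, 2)

Only y is squared. Complete the square in y: (y - 2)² = 24(x + 11).
Vertex (-11, 2); 4p = 24 so p = 6. Opens right.
Focus is p units from the vertex along the axis: (h + p, k).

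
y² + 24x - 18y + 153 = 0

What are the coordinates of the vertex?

(-3, 9)

Only y is squared. Complete the square in y: (y - 9)² = -24(x + 3).
Vertex (-3, 9); 4p = -24 so p = -6. Opens left.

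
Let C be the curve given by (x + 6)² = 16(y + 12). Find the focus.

(-6, -8)

Vertex (-6, -12); 4p = 16 so p = 4. Opens up.
Focus is p units from the vertex along the axis: (h, k + p).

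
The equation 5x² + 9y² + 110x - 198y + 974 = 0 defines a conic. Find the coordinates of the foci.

Group: 5(x² + 22x) + 9(y² - 22y) = -974
Complete the square: 5(x + 11)² + 9(y - 11)² = -974 + 605 + 1089 = 720
Divide by 720: (x + 11)²/144 + (y - 11)²/80 = 1
Ellipse, center (-11, 11), major axis horizontal; a² = 144, b² = 80.
c² = a² - b² = 144 - 80 = 64, so c = 8.
Foci lie on the horizontal axis through the center: (h ± c, k).

(-19, 11) and (-3, 11)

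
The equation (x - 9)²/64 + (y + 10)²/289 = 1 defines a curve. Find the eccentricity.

e = 15/17

Center (9, -10). The larger denominator 289 sits under the y-term, so the major axis is vertical; a² = 289, b² = 64.
c² = a² - b² = 225, so c = 15.
e = c/a = 15/17.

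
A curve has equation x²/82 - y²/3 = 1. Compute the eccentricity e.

Center (0, 0). The positive term is the x-term, so the transverse axis is horizontal; a² = 82, b² = 3.
c² = a² + b² = 85, so c = √85.
e = c/a = √85/√82 = √6970/82.

e = √6970/82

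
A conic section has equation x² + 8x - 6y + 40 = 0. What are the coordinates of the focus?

(-4, 11/2)

Only x is squared. Complete the square in x: (x + 4)² = 6(y - 4).
Vertex (-4, 4); 4p = 6 so p = 3/2. Opens up.
Focus is p units from the vertex along the axis: (h, k + p).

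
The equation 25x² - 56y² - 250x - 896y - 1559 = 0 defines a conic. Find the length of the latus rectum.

112/5

Rearranging, 25(x² - 10x) -56(y² + 16y) = 1559.
Complete the square in x and y: 25(x - 5)² -56(y + 8)² = 1559 + 625 - 3584 = -1400
Divide through by -1400 to get (y + 8)²/25 - (x - 5)²/56 = 1.
Hyperbola, center (5, -8), transverse axis vertical; a² = 25, b² = 56.
Latus rectum length = 2b²/a = 2·56/5 = 112/5.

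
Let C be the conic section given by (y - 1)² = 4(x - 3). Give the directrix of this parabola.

Vertex (3, 1); 4p = 4 so p = 1. Opens right.
Directrix is the vertical line x = h − p = 3 − (1) = 2.

x = 2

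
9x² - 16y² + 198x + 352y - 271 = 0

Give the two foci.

(-11, 1) and (-11, 21)

Group: 9(x² + 22x) -16(y² - 22y) = 271
Completing the square gives 9(x + 11)² -16(y - 11)² = 271 + 1089 - 1936 = -576.
Divide through by -576 to get (y - 11)²/36 - (x + 11)²/64 = 1.
Hyperbola, center (-11, 11), transverse axis vertical; a² = 36, b² = 64.
c² = a² + b² = 36 + 64 = 100, so c = 10.
Foci lie on the vertical axis through the center: (h, k ± c).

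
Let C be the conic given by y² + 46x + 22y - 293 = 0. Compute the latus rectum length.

46

Only y is squared. Complete the square in y: (y + 11)² = -46(x - 9).
Vertex (9, -11); 4p = -46 so p = -23/2. Opens left.
Latus rectum length = |4p| = 46.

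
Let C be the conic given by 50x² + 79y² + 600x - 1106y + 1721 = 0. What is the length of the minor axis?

10√2

50(x² + 12x) + 79(y² - 14y) = -1721
Complete the square: 50(x + 6)² + 79(y - 7)² = -1721 + 1800 + 3871 = 3950
Divide through by 3950 to get (x + 6)²/79 + (y - 7)²/50 = 1.
Ellipse, center (-6, 7), major axis horizontal; a² = 79, b² = 50.
b² = 50 so b = 5√2; the minor axis has length 2b = 10√2.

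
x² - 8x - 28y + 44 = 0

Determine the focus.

(4, 8)

Only x is squared. Complete the square in x: (x - 4)² = 28(y - 1).
Vertex (4, 1); 4p = 28 so p = 7. Opens up.
Focus is p units from the vertex along the axis: (h, k + p).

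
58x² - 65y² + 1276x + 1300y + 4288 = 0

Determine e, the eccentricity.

e = √7134/58

58(x² + 22x) -65(y² - 20y) = -4288
58(x + 11)² -65(y - 10)² = -4288 + 7018 - 6500 = -3770
Dividing both sides by -3770: (y - 10)²/58 - (x + 11)²/65 = 1
Hyperbola, center (-11, 10), transverse axis vertical; a² = 58, b² = 65.
c² = a² + b² = 123, so c = √123.
e = c/a = √123/√58 = √7134/58.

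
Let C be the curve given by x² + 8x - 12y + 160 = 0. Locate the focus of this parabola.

Only x is squared. Complete the square in x: (x + 4)² = 12(y - 12).
Vertex (-4, 12); 4p = 12 so p = 3. Opens up.
Focus is p units from the vertex along the axis: (h, k + p).

(-4, 15)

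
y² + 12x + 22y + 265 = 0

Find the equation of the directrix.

x = -9

Only y is squared. Complete the square in y: (y + 11)² = -12(x + 12).
Vertex (-12, -11); 4p = -12 so p = -3. Opens left.
Directrix is the vertical line x = h − p = -12 − (-3) = -9.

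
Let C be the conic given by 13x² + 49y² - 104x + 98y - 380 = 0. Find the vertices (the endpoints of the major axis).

Group the x- and y-terms: 13(x² - 8x) + 49(y² + 2y) = 380
Complete the square in x and y: 13(x - 4)² + 49(y + 1)² = 380 + 208 + 49 = 637
Dividing both sides by 637: (x - 4)²/49 + (y + 1)²/13 = 1
Ellipse, center (4, -1), major axis horizontal; a² = 49, b² = 13.
a = 7. Vertices at (h ± a, k).

(-3, -1) and (11, -1)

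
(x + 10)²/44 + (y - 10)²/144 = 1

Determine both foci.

Center (-10, 10). The larger denominator 144 sits under the y-term, so the major axis is vertical; a² = 144, b² = 44.
c² = a² - b² = 144 - 44 = 100, so c = 10.
Foci lie on the vertical axis through the center: (h, k ± c).

(-10, 0) and (-10, 20)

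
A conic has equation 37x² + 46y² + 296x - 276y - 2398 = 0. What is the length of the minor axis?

2√74

Rearranging, 37(x² + 8x) + 46(y² - 6y) = 2398.
37(x + 4)² + 46(y - 3)² = 2398 + 592 + 414 = 3404
Divide by 3404: (x + 4)²/92 + (y - 3)²/74 = 1
Ellipse, center (-4, 3), major axis horizontal; a² = 92, b² = 74.
b² = 74 so b = √74; the minor axis has length 2b = 2√74.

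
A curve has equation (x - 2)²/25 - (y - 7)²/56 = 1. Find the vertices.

(-3, 7) and (7, 7)

Center (2, 7). The positive term is the x-term, so the transverse axis is horizontal; a² = 25, b² = 56.
a = 5. Vertices at (h ± a, k).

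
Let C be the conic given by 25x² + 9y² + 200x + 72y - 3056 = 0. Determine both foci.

(-4, -20) and (-4, 12)

Rearranging, 25(x² + 8x) + 9(y² + 8y) = 3056.
Complete the square in x and y: 25(x + 4)² + 9(y + 4)² = 3056 + 400 + 144 = 3600
Divide by 3600: (x + 4)²/144 + (y + 4)²/400 = 1
Ellipse, center (-4, -4), major axis vertical; a² = 400, b² = 144.
c² = a² - b² = 400 - 144 = 256, so c = 16.
Foci lie on the vertical axis through the center: (h, k ± c).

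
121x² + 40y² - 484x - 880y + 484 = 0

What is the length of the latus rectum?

Group the x- and y-terms: 121(x² - 4x) + 40(y² - 22y) = -484
Complete the square in x and y: 121(x - 2)² + 40(y - 11)² = -484 + 484 + 4840 = 4840
Dividing both sides by 4840: (x - 2)²/40 + (y - 11)²/121 = 1
Ellipse, center (2, 11), major axis vertical; a² = 121, b² = 40.
Latus rectum length = 2b²/a = 2·40/11 = 80/11.

80/11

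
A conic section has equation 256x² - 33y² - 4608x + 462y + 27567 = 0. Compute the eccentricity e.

Group the x- and y-terms: 256(x² - 18x) -33(y² - 14y) = -27567
Complete the square: 256(x - 9)² -33(y - 7)² = -27567 + 20736 - 1617 = -8448
Divide through by -8448 to get (y - 7)²/256 - (x - 9)²/33 = 1.
Hyperbola, center (9, 7), transverse axis vertical; a² = 256, b² = 33.
c² = a² + b² = 289, so c = 17.
e = c/a = 17/16.

e = 17/16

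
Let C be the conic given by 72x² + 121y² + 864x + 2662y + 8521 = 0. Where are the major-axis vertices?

(-17, -11) and (5, -11)

72(x² + 12x) + 121(y² + 22y) = -8521
Complete the square in x and y: 72(x + 6)² + 121(y + 11)² = -8521 + 2592 + 14641 = 8712
Divide by 8712: (x + 6)²/121 + (y + 11)²/72 = 1
Ellipse, center (-6, -11), major axis horizontal; a² = 121, b² = 72.
a = 11. Vertices at (h ± a, k).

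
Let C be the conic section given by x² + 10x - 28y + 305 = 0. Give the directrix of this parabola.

y = 3

Only x is squared. Complete the square in x: (x + 5)² = 28(y - 10).
Vertex (-5, 10); 4p = 28 so p = 7. Opens up.
Directrix is the horizontal line y = k − p = 10 − (7) = 3.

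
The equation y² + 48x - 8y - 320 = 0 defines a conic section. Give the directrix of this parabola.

Only y is squared. Complete the square in y: (y - 4)² = -48(x - 7).
Vertex (7, 4); 4p = -48 so p = -12. Opens left.
Directrix is the vertical line x = h − p = 7 − (-12) = 19.

x = 19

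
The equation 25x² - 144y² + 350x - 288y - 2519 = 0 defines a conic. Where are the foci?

(-20, -1) and (6, -1)

Collect terms: 25(x² + 14x) -144(y² + 2y) = 2519
25(x + 7)² -144(y + 1)² = 2519 + 1225 - 144 = 3600
Dividing both sides by 3600: (x + 7)²/144 - (y + 1)²/25 = 1
Hyperbola, center (-7, -1), transverse axis horizontal; a² = 144, b² = 25.
c² = a² + b² = 144 + 25 = 169, so c = 13.
Foci lie on the horizontal axis through the center: (h ± c, k).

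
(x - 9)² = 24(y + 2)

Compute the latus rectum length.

24

Vertex (9, -2); 4p = 24 so p = 6. Opens up.
Latus rectum length = |4p| = 24.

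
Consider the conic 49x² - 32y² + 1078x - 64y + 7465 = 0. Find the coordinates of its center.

49(x² + 22x) -32(y² + 2y) = -7465
49(x + 11)² -32(y + 1)² = -7465 + 5929 - 32 = -1568
Divide through by -1568 to get (y + 1)²/49 - (x + 11)²/32 = 1.
Hyperbola with center (-11, -1).

(-11, -1)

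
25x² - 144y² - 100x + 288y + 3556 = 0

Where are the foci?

Group: 25(x² - 4x) -144(y² - 2y) = -3556
25(x - 2)² -144(y - 1)² = -3556 + 100 - 144 = -3600
Dividing both sides by -3600: (y - 1)²/25 - (x - 2)²/144 = 1
Hyperbola, center (2, 1), transverse axis vertical; a² = 25, b² = 144.
c² = a² + b² = 25 + 144 = 169, so c = 13.
Foci lie on the vertical axis through the center: (h, k ± c).

(2, -12) and (2, 14)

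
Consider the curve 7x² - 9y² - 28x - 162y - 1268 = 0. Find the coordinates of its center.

(2, -9)

Group the x- and y-terms: 7(x² - 4x) -9(y² + 18y) = 1268
7(x - 2)² -9(y + 9)² = 1268 + 28 - 729 = 567
Dividing both sides by 567: (x - 2)²/81 - (y + 9)²/63 = 1
Hyperbola with center (2, -9).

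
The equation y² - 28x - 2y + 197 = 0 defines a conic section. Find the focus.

(14, 1)

Only y is squared. Complete the square in y: (y - 1)² = 28(x - 7).
Vertex (7, 1); 4p = 28 so p = 7. Opens right.
Focus is p units from the vertex along the axis: (h + p, k).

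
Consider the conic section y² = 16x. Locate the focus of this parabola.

(4, 0)

Vertex (0, 0); 4p = 16 so p = 4. Opens right.
Focus is p units from the vertex along the axis: (h + p, k).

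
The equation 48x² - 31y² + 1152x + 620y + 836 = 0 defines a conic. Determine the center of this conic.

(-12, 10)

Group the x- and y-terms: 48(x² + 24x) -31(y² - 20y) = -836
Complete the square: 48(x + 12)² -31(y - 10)² = -836 + 6912 - 3100 = 2976
Dividing both sides by 2976: (x + 12)²/62 - (y - 10)²/96 = 1
Hyperbola with center (-12, 10).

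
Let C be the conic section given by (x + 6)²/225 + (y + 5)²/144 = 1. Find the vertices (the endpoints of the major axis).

(-21, -5) and (9, -5)

Center (-6, -5). The larger denominator 225 sits under the x-term, so the major axis is horizontal; a² = 225, b² = 144.
a = 15. Vertices at (h ± a, k).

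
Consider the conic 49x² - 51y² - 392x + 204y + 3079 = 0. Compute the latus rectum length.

102/7

49(x² - 8x) -51(y² - 4y) = -3079
Completing the square gives 49(x - 4)² -51(y - 2)² = -3079 + 784 - 204 = -2499.
Divide by -2499: (y - 2)²/49 - (x - 4)²/51 = 1
Hyperbola, center (4, 2), transverse axis vertical; a² = 49, b² = 51.
Latus rectum length = 2b²/a = 2·51/7 = 102/7.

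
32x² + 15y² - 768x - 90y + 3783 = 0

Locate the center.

(12, 3)

32(x² - 24x) + 15(y² - 6y) = -3783
Complete the square: 32(x - 12)² + 15(y - 3)² = -3783 + 4608 + 135 = 960
Dividing both sides by 960: (x - 12)²/30 + (y - 3)²/64 = 1
Ellipse with center (12, 3).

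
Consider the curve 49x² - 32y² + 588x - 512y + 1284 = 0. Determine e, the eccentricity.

e = 9/7

Rearranging, 49(x² + 12x) -32(y² + 16y) = -1284.
Complete the square in x and y: 49(x + 6)² -32(y + 8)² = -1284 + 1764 - 2048 = -1568
Dividing both sides by -1568: (y + 8)²/49 - (x + 6)²/32 = 1
Hyperbola, center (-6, -8), transverse axis vertical; a² = 49, b² = 32.
c² = a² + b² = 81, so c = 9.
e = c/a = 9/7.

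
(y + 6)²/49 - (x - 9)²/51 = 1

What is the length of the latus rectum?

Center (9, -6). The positive term is the y-term, so the transverse axis is vertical; a² = 49, b² = 51.
Latus rectum length = 2b²/a = 2·51/7 = 102/7.

102/7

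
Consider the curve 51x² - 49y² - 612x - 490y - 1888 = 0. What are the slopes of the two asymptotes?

√51/7 and -√51/7

Collect terms: 51(x² - 12x) -49(y² + 10y) = 1888
Complete the square in x and y: 51(x - 6)² -49(y + 5)² = 1888 + 1836 - 1225 = 2499
Dividing both sides by 2499: (x - 6)²/49 - (y + 5)²/51 = 1
Hyperbola, center (6, -5), transverse axis horizontal; a² = 49, b² = 51.
For a horizontal hyperbola the asymptotes have slope ±b/a.
Here that is ±√51/7.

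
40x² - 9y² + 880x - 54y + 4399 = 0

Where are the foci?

Collect terms: 40(x² + 22x) -9(y² + 6y) = -4399
40(x + 11)² -9(y + 3)² = -4399 + 4840 - 81 = 360
Divide through by 360 to get (x + 11)²/9 - (y + 3)²/40 = 1.
Hyperbola, center (-11, -3), transverse axis horizontal; a² = 9, b² = 40.
c² = a² + b² = 9 + 40 = 49, so c = 7.
Foci lie on the horizontal axis through the center: (h ± c, k).

(-18, -3) and (-4, -3)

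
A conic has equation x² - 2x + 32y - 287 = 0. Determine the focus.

Only x is squared. Complete the square in x: (x - 1)² = -32(y - 9).
Vertex (1, 9); 4p = -32 so p = -8. Opens down.
Focus is p units from the vertex along the axis: (h, k + p).

(1, 1)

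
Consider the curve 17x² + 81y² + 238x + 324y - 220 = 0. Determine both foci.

Rearranging, 17(x² + 14x) + 81(y² + 4y) = 220.
17(x + 7)² + 81(y + 2)² = 220 + 833 + 324 = 1377
Divide by 1377: (x + 7)²/81 + (y + 2)²/17 = 1
Ellipse, center (-7, -2), major axis horizontal; a² = 81, b² = 17.
c² = a² - b² = 81 - 17 = 64, so c = 8.
Foci lie on the horizontal axis through the center: (h ± c, k).

(-15, -2) and (1, -2)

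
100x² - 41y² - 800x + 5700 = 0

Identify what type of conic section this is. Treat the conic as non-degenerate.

hyperbola

No xy term. Coefficients of x² and y² are A = 100, C = -41.
A and C have opposite signs ⇒ hyperbola.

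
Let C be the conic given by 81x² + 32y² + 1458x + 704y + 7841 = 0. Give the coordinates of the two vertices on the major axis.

(-9, -20) and (-9, -2)

81(x² + 18x) + 32(y² + 22y) = -7841
Complete the square in x and y: 81(x + 9)² + 32(y + 11)² = -7841 + 6561 + 3872 = 2592
Divide by 2592: (x + 9)²/32 + (y + 11)²/81 = 1
Ellipse, center (-9, -11), major axis vertical; a² = 81, b² = 32.
a = 9. Vertices at (h, k ± a).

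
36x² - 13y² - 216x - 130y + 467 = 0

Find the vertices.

Collect terms: 36(x² - 6x) -13(y² + 10y) = -467
Complete the square: 36(x - 3)² -13(y + 5)² = -467 + 324 - 325 = -468
Dividing both sides by -468: (y + 5)²/36 - (x - 3)²/13 = 1
Hyperbola, center (3, -5), transverse axis vertical; a² = 36, b² = 13.
a = 6. Vertices at (h, k ± a).

(3, -11) and (3, 1)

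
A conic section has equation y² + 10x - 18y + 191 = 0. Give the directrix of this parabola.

x = -17/2

Only y is squared. Complete the square in y: (y - 9)² = -10(x + 11).
Vertex (-11, 9); 4p = -10 so p = -5/2. Opens left.
Directrix is the vertical line x = h − p = -11 − (-5/2) = -17/2.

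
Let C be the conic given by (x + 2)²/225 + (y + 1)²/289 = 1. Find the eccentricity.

e = 8/17

Center (-2, -1). The larger denominator 289 sits under the y-term, so the major axis is vertical; a² = 289, b² = 225.
c² = a² - b² = 64, so c = 8.
e = c/a = 8/17.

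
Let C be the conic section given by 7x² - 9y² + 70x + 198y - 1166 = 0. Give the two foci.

Group the x- and y-terms: 7(x² + 10x) -9(y² - 22y) = 1166
Complete the square in x and y: 7(x + 5)² -9(y - 11)² = 1166 + 175 - 1089 = 252
Divide by 252: (x + 5)²/36 - (y - 11)²/28 = 1
Hyperbola, center (-5, 11), transverse axis horizontal; a² = 36, b² = 28.
c² = a² + b² = 36 + 28 = 64, so c = 8.
Foci lie on the horizontal axis through the center: (h ± c, k).

(-13, 11) and (3, 11)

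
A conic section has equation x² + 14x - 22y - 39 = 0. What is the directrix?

y = -19/2

Only x is squared. Complete the square in x: (x + 7)² = 22(y + 4).
Vertex (-7, -4); 4p = 22 so p = 11/2. Opens up.
Directrix is the horizontal line y = k − p = -4 − (11/2) = -19/2.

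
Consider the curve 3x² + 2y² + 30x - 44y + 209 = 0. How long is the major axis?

Collect terms: 3(x² + 10x) + 2(y² - 22y) = -209
Complete the square in x and y: 3(x + 5)² + 2(y - 11)² = -209 + 75 + 242 = 108
Dividing both sides by 108: (x + 5)²/36 + (y - 11)²/54 = 1
Ellipse, center (-5, 11), major axis vertical; a² = 54, b² = 36.
a² = 54 so a = 3√6; the major axis has length 2a = 6√6.

6√6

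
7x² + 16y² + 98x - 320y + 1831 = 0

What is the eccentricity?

e = 3/4

Collect terms: 7(x² + 14x) + 16(y² - 20y) = -1831
Complete the square in x and y: 7(x + 7)² + 16(y - 10)² = -1831 + 343 + 1600 = 112
Divide through by 112 to get (x + 7)²/16 + (y - 10)²/7 = 1.
Ellipse, center (-7, 10), major axis horizontal; a² = 16, b² = 7.
c² = a² - b² = 9, so c = 3.
e = c/a = 3/4.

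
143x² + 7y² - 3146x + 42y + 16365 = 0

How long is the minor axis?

Group: 143(x² - 22x) + 7(y² + 6y) = -16365
143(x - 11)² + 7(y + 3)² = -16365 + 17303 + 63 = 1001
Dividing both sides by 1001: (x - 11)²/7 + (y + 3)²/143 = 1
Ellipse, center (11, -3), major axis vertical; a² = 143, b² = 7.
b² = 7 so b = √7; the minor axis has length 2b = 2√7.

2√7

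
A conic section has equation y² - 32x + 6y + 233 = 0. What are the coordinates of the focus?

(15, -3)

Only y is squared. Complete the square in y: (y + 3)² = 32(x - 7).
Vertex (7, -3); 4p = 32 so p = 8. Opens right.
Focus is p units from the vertex along the axis: (h + p, k).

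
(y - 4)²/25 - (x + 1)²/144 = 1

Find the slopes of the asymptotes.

Center (-1, 4). The positive term is the y-term, so the transverse axis is vertical; a² = 25, b² = 144.
For a vertical hyperbola the asymptotes have slope ±a/b.
Here that is ±5/12.

5/12 and -5/12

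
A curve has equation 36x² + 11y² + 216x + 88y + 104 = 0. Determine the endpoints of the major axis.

36(x² + 6x) + 11(y² + 8y) = -104
Complete the square in x and y: 36(x + 3)² + 11(y + 4)² = -104 + 324 + 176 = 396
Dividing both sides by 396: (x + 3)²/11 + (y + 4)²/36 = 1
Ellipse, center (-3, -4), major axis vertical; a² = 36, b² = 11.
a = 6. Vertices at (h, k ± a).

(-3, -10) and (-3, 2)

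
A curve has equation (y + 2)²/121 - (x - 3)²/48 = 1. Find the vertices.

Center (3, -2). The positive term is the y-term, so the transverse axis is vertical; a² = 121, b² = 48.
a = 11. Vertices at (h, k ± a).

(3, -13) and (3, 9)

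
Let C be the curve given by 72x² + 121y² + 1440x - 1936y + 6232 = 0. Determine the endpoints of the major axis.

(-21, 8) and (1, 8)

Group the x- and y-terms: 72(x² + 20x) + 121(y² - 16y) = -6232
Complete the square in x and y: 72(x + 10)² + 121(y - 8)² = -6232 + 7200 + 7744 = 8712
Divide by 8712: (x + 10)²/121 + (y - 8)²/72 = 1
Ellipse, center (-10, 8), major axis horizontal; a² = 121, b² = 72.
a = 11. Vertices at (h ± a, k).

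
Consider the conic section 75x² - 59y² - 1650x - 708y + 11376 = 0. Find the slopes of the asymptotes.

Group the x- and y-terms: 75(x² - 22x) -59(y² + 12y) = -11376
75(x - 11)² -59(y + 6)² = -11376 + 9075 - 2124 = -4425
Divide through by -4425 to get (y + 6)²/75 - (x - 11)²/59 = 1.
Hyperbola, center (11, -6), transverse axis vertical; a² = 75, b² = 59.
For a vertical hyperbola the asymptotes have slope ±a/b.
Here that is ±5√3/√59 = ±5√177/59.

5√177/59 and -5√177/59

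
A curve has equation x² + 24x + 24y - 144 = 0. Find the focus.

Only x is squared. Complete the square in x: (x + 12)² = -24(y - 12).
Vertex (-12, 12); 4p = -24 so p = -6. Opens down.
Focus is p units from the vertex along the axis: (h, k + p).

(-12, 6)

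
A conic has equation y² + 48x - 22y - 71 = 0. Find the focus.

(-8, 11)

Only y is squared. Complete the square in y: (y - 11)² = -48(x - 4).
Vertex (4, 11); 4p = -48 so p = -12. Opens left.
Focus is p units from the vertex along the axis: (h + p, k).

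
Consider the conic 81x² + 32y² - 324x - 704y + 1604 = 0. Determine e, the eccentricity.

e = 7/9

Group: 81(x² - 4x) + 32(y² - 22y) = -1604
Complete the square in x and y: 81(x - 2)² + 32(y - 11)² = -1604 + 324 + 3872 = 2592
Dividing both sides by 2592: (x - 2)²/32 + (y - 11)²/81 = 1
Ellipse, center (2, 11), major axis vertical; a² = 81, b² = 32.
c² = a² - b² = 49, so c = 7.
e = c/a = 7/9.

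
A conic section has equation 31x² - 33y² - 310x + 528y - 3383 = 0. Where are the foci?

Group the x- and y-terms: 31(x² - 10x) -33(y² - 16y) = 3383
Completing the square gives 31(x - 5)² -33(y - 8)² = 3383 + 775 - 2112 = 2046.
Divide through by 2046 to get (x - 5)²/66 - (y - 8)²/62 = 1.
Hyperbola, center (5, 8), transverse axis horizontal; a² = 66, b² = 62.
c² = a² + b² = 66 + 62 = 128, so c = 8√2.
Foci lie on the horizontal axis through the center: (h ± c, k).

(5 - 8√2, 8) and (5 + 8√2, 8)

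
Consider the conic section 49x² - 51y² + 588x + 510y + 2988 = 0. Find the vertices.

Group the x- and y-terms: 49(x² + 12x) -51(y² - 10y) = -2988
Complete the square: 49(x + 6)² -51(y - 5)² = -2988 + 1764 - 1275 = -2499
Divide by -2499: (y - 5)²/49 - (x + 6)²/51 = 1
Hyperbola, center (-6, 5), transverse axis vertical; a² = 49, b² = 51.
a = 7. Vertices at (h, k ± a).

(-6, -2) and (-6, 12)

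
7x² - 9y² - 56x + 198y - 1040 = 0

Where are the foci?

Group: 7(x² - 8x) -9(y² - 22y) = 1040
Complete the square in x and y: 7(x - 4)² -9(y - 11)² = 1040 + 112 - 1089 = 63
Divide by 63: (x - 4)²/9 - (y - 11)²/7 = 1
Hyperbola, center (4, 11), transverse axis horizontal; a² = 9, b² = 7.
c² = a² + b² = 9 + 7 = 16, so c = 4.
Foci lie on the horizontal axis through the center: (h ± c, k).

(0, 11) and (8, 11)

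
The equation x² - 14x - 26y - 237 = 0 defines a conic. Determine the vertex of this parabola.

Only x is squared. Complete the square in x: (x - 7)² = 26(y + 11).
Vertex (7, -11); 4p = 26 so p = 13/2. Opens up.

(7, -11)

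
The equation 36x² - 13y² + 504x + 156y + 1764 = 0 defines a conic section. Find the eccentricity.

Collect terms: 36(x² + 14x) -13(y² - 12y) = -1764
Complete the square: 36(x + 7)² -13(y - 6)² = -1764 + 1764 - 468 = -468
Divide through by -468 to get (y - 6)²/36 - (x + 7)²/13 = 1.
Hyperbola, center (-7, 6), transverse axis vertical; a² = 36, b² = 13.
c² = a² + b² = 49, so c = 7.
e = c/a = 7/6.

e = 7/6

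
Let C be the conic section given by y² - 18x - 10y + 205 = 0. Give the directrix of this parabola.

x = 11/2

Only y is squared. Complete the square in y: (y - 5)² = 18(x - 10).
Vertex (10, 5); 4p = 18 so p = 9/2. Opens right.
Directrix is the vertical line x = h − p = 10 − (9/2) = 11/2.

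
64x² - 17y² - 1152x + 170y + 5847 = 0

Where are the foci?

(9, -4) and (9, 14)

Group the x- and y-terms: 64(x² - 18x) -17(y² - 10y) = -5847
Complete the square in x and y: 64(x - 9)² -17(y - 5)² = -5847 + 5184 - 425 = -1088
Divide through by -1088 to get (y - 5)²/64 - (x - 9)²/17 = 1.
Hyperbola, center (9, 5), transverse axis vertical; a² = 64, b² = 17.
c² = a² + b² = 64 + 17 = 81, so c = 9.
Foci lie on the vertical axis through the center: (h, k ± c).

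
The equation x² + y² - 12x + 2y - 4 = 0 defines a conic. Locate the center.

Group the x- and y-terms: (x² - 12x) + (y² + 2y) = 4
(x - 6)² + (y + 1)² = 4 + 36 + 1 = 41
So (x - 6)² + (y + 1)² = 41.
Circle centered at (6, -1) with r² = 41.

(6, -1)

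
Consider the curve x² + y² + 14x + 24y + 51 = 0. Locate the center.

(-7, -12)

Group: (x² + 14x) + (y² + 24y) = -51
Complete the square in x and y: (x + 7)² + (y + 12)² = -51 + 49 + 144 = 142
So (x + 7)² + (y + 12)² = 142.
Circle centered at (-7, -12) with r² = 142.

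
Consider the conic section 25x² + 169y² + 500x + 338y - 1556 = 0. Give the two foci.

(-22, -1) and (2, -1)

Collect terms: 25(x² + 20x) + 169(y² + 2y) = 1556
25(x + 10)² + 169(y + 1)² = 1556 + 2500 + 169 = 4225
Divide through by 4225 to get (x + 10)²/169 + (y + 1)²/25 = 1.
Ellipse, center (-10, -1), major axis horizontal; a² = 169, b² = 25.
c² = a² - b² = 169 - 25 = 144, so c = 12.
Foci lie on the horizontal axis through the center: (h ± c, k).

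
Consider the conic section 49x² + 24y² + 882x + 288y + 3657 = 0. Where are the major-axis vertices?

(-9, -13) and (-9, 1)

Collect terms: 49(x² + 18x) + 24(y² + 12y) = -3657
Complete the square: 49(x + 9)² + 24(y + 6)² = -3657 + 3969 + 864 = 1176
Divide by 1176: (x + 9)²/24 + (y + 6)²/49 = 1
Ellipse, center (-9, -6), major axis vertical; a² = 49, b² = 24.
a = 7. Vertices at (h, k ± a).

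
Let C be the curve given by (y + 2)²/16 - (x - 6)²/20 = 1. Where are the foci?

(6, -8) and (6, 4)

Center (6, -2). The positive term is the y-term, so the transverse axis is vertical; a² = 16, b² = 20.
c² = a² + b² = 16 + 20 = 36, so c = 6.
Foci lie on the vertical axis through the center: (h, k ± c).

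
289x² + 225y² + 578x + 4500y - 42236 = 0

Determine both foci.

(-1, -18) and (-1, -2)

289(x² + 2x) + 225(y² + 20y) = 42236
289(x + 1)² + 225(y + 10)² = 42236 + 289 + 22500 = 65025
Divide by 65025: (x + 1)²/225 + (y + 10)²/289 = 1
Ellipse, center (-1, -10), major axis vertical; a² = 289, b² = 225.
c² = a² - b² = 289 - 225 = 64, so c = 8.
Foci lie on the vertical axis through the center: (h, k ± c).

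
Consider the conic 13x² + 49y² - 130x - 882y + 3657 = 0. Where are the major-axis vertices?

(-2, 9) and (12, 9)

13(x² - 10x) + 49(y² - 18y) = -3657
Complete the square in x and y: 13(x - 5)² + 49(y - 9)² = -3657 + 325 + 3969 = 637
Divide through by 637 to get (x - 5)²/49 + (y - 9)²/13 = 1.
Ellipse, center (5, 9), major axis horizontal; a² = 49, b² = 13.
a = 7. Vertices at (h ± a, k).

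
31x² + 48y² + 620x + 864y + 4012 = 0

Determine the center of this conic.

(-10, -9)

31(x² + 20x) + 48(y² + 18y) = -4012
Completing the square gives 31(x + 10)² + 48(y + 9)² = -4012 + 3100 + 3888 = 2976.
Divide through by 2976 to get (x + 10)²/96 + (y + 9)²/62 = 1.
Ellipse with center (-10, -9).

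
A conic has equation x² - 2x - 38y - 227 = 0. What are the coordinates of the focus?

Only x is squared. Complete the square in x: (x - 1)² = 38(y + 6).
Vertex (1, -6); 4p = 38 so p = 19/2. Opens up.
Focus is p units from the vertex along the axis: (h, k + p).

(1, 7/2)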